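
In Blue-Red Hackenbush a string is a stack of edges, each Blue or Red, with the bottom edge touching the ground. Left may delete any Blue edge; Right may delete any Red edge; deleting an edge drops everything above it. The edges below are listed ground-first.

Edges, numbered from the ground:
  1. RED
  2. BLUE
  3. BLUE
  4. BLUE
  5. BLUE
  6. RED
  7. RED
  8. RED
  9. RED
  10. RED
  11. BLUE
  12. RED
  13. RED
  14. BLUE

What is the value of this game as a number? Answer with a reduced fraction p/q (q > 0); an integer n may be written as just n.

g(R) = { · | 0 } gives -1
g(RB) = { -1 | 0 } gives -1/2
g(RBB) = { -1,-1/2 | 0 } gives -1/4
g(RBBB) = { -1,-1/2,-1/4 | 0 } gives -1/8
g(RBBBB) = { -1,-1/2,-1/4,-1/8 | 0 } gives -1/16
g(RBBBBR) = { -1,-1/2,-1/4,-1/8 | -1/16,0 } gives -3/32
g(RBBBBRR) = { -1,-1/2,-1/4,-1/8 | -3/32,-1/16,0 } gives -7/64
g(RBBBBRRR) = { -1,-1/2,-1/4,-1/8 | -7/64,-3/32,-1/16,0 } gives -15/128
g(RBBBBRRRR) = { -1,-1/2,-1/4,-1/8 | -15/128,-7/64,-3/32,-1/16,0 } gives -31/256
g(RBBBBRRRRR) = { -1,-1/2,-1/4,-1/8 | -31/256,-15/128,-7/64,-3/32,-1/16,0 } gives -63/512
g(RBBBBRRRRRB) = { -1,-1/2,-1/4,-1/8,-63/512 | -31/256,-15/128,-7/64,-3/32,-1/16,0 } gives -125/1024
g(RBBBBRRRRRBR) = { -1,-1/2,-1/4,-1/8,-63/512 | -125/1024,-31/256,-15/128,-7/64,-3/32,-1/16,0 } gives -251/2048
g(RBBBBRRRRRBRR) = { -1,-1/2,-1/4,-1/8,-63/512 | -251/2048,-125/1024,-31/256,-15/128,-7/64,-3/32,-1/16,0 } gives -503/4096
g(RBBBBRRRRRBRRB) = { -1,-1/2,-1/4,-1/8,-63/512,-503/4096 | -251/2048,-125/1024,-31/256,-15/128,-7/64,-3/32,-1/16,0 } gives -1005/8192

-1005/8192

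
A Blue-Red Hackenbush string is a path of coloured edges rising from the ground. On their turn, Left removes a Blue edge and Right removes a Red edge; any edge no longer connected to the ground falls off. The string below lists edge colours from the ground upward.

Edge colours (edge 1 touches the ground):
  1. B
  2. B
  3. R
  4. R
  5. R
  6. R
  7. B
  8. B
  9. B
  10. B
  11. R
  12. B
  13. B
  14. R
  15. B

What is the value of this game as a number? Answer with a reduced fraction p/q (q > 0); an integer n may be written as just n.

9179/8192

1 of 15 · B · max L 0 · min R +∞ — 1
2 of 15 · BB · max L 1 · min R +∞ — 2
3 of 15 · BBR · max L 1 · min R 2 — 3/2
4 of 15 · BBRR · max L 1 · min R 3/2 — 5/4
5 of 15 · BBRRR · max L 1 · min R 5/4 — 9/8
6 of 15 · BBRRRR · max L 1 · min R 9/8 — 17/16
7 of 15 · BBRRRRB · max L 17/16 · min R 9/8 — 35/32
8 of 15 · BBRRRRBB · max L 35/32 · min R 9/8 — 71/64
9 of 15 · BBRRRRBBB · max L 71/64 · min R 9/8 — 143/128
10 of 15 · BBRRRRBBBB · max L 143/128 · min R 9/8 — 287/256
11 of 15 · BBRRRRBBBBR · max L 143/128 · min R 287/256 — 573/512
12 of 15 · BBRRRRBBBBRB · max L 573/512 · min R 287/256 — 1147/1024
13 of 15 · BBRRRRBBBBRBB · max L 1147/1024 · min R 287/256 — 2295/2048
14 of 15 · BBRRRRBBBBRBBR · max L 1147/1024 · min R 2295/2048 — 4589/4096
15 of 15 · BBRRRRBBBBRBBRB · max L 4589/4096 · min R 2295/2048 — 9179/8192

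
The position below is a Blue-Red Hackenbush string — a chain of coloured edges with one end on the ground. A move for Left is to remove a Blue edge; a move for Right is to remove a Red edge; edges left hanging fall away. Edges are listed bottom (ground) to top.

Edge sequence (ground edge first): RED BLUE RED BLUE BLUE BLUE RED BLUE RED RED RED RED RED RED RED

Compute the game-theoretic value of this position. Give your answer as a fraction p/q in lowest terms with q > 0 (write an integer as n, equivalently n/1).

R: Left { ∅ }, Right { 0 } gives simplest -1
RB: Left { -1 }, Right { 0 } gives simplest -1/2
RBR: Left { -1 }, Right { -1/2,0 } gives simplest -3/4
RBRB: Left { -1,-3/4 }, Right { -1/2,0 } gives simplest -5/8
RBRBB: Left { -1,-3/4,-5/8 }, Right { -1/2,0 } gives simplest -9/16
RBRBBB: Left { -1,-3/4,-5/8,-9/16 }, Right { -1/2,0 } gives simplest -17/32
RBRBBBR: Left { -1,-3/4,-5/8,-9/16 }, Right { -17/32,-1/2,0 } gives simplest -35/64
RBRBBBRB: Left { -1,-3/4,-5/8,-9/16,-35/64 }, Right { -17/32,-1/2,0 } gives simplest -69/128
RBRBBBRBR: Left { -1,-3/4,-5/8,-9/16,-35/64 }, Right { -69/128,-17/32,-1/2,0 } gives simplest -139/256
RBRBBBRBRR: Left { -1,-3/4,-5/8,-9/16,-35/64 }, Right { -139/256,-69/128,-17/32,-1/2,0 } gives simplest -279/512
RBRBBBRBRRR: Left { -1,-3/4,-5/8,-9/16,-35/64 }, Right { -279/512,-139/256,-69/128,-17/32,-1/2,0 } gives simplest -559/1024
RBRBBBRBRRRR: Left { -1,-3/4,-5/8,-9/16,-35/64 }, Right { -559/1024,-279/512,-139/256,-69/128,-17/32,-1/2,0 } gives simplest -1119/2048
RBRBBBRBRRRRR: Left { -1,-3/4,-5/8,-9/16,-35/64 }, Right { -1119/2048,-559/1024,-279/512,-139/256,-69/128,-17/32,-1/2,0 } gives simplest -2239/4096
RBRBBBRBRRRRRR: Left { -1,-3/4,-5/8,-9/16,-35/64 }, Right { -2239/4096,-1119/2048,-559/1024,-279/512,-139/256,-69/128,-17/32,-1/2,0 } gives simplest -4479/8192
RBRBBBRBRRRRRRR: Left { -1,-3/4,-5/8,-9/16,-35/64 }, Right { -4479/8192,-2239/4096,-1119/2048,-559/1024,-279/512,-139/256,-69/128,-17/32,-1/2,0 } gives simplest -8959/16384

-8959/16384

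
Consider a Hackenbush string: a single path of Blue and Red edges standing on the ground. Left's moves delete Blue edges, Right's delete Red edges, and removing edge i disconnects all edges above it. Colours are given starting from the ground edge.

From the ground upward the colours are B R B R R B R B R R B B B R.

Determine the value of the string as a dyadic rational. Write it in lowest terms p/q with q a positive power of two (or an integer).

4765/8192

Prefix values for B R B R R B R B R R B B B R via {L|R} + simplicity:
v(B) = { 0 | none } — 1
v(BR) = { 0 | 1 } — 1/2
v(BRB) = { 0 1/2 | 1 } — 3/4
v(BRBR) = { 0 1/2 | 3/4 1 } — 5/8
v(BRBRR) = { 0 1/2 | 5/8 3/4 1 } — 9/16
v(BRBRRB) = { 0 1/2 9/16 | 5/8 3/4 1 } — 19/32
v(BRBRRBR) = { 0 1/2 9/16 | 19/32 5/8 3/4 1 } — 37/64
v(BRBRRBRB) = { 0 1/2 9/16 37/64 | 19/32 5/8 3/4 1 } — 75/128
v(BRBRRBRBR) = { 0 1/2 9/16 37/64 | 75/128 19/32 5/8 3/4 1 } — 149/256
v(BRBRRBRBRR) = { 0 1/2 9/16 37/64 | 149/256 75/128 19/32 5/8 3/4 1 } — 297/512
v(BRBRRBRBRRB) = { 0 1/2 9/16 37/64 297/512 | 149/256 75/128 19/32 5/8 3/4 1 } — 595/1024
v(BRBRRBRBRRBB) = { 0 1/2 9/16 37/64 297/512 595/1024 | 149/256 75/128 19/32 5/8 3/4 1 } — 1191/2048
v(BRBRRBRBRRBBB) = { 0 1/2 9/16 37/64 297/512 595/1024 1191/2048 | 149/256 75/128 19/32 5/8 3/4 1 } — 2383/4096
v(BRBRRBRBRRBBBR) = { 0 1/2 9/16 37/64 297/512 595/1024 1191/2048 | 2383/4096 149/256 75/128 19/32 5/8 3/4 1 } — 4765/8192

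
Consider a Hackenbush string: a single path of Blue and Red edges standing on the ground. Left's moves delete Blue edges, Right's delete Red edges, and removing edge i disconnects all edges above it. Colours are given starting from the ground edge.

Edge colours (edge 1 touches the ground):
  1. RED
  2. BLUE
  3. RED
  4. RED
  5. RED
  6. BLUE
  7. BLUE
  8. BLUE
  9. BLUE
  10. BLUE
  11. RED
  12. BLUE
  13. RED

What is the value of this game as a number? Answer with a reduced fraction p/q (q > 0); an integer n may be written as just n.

step 1: add RED to get R; options L={ none } R={ 0 } => -1
step 2: add BLUE to get RB; options L={ -1 } R={ 0 } => -1/2
step 3: add RED to get RBR; options L={ -1 } R={ -1/2 0 } => -3/4
step 4: add RED to get RBRR; options L={ -1 } R={ -3/4 -1/2 0 } => -7/8
step 5: add RED to get RBRRR; options L={ -1 } R={ -7/8 -3/4 -1/2 0 } => -15/16
step 6: add BLUE to get RBRRRB; options L={ -1 -15/16 } R={ -7/8 -3/4 -1/2 0 } => -29/32
step 7: add BLUE to get RBRRRBB; options L={ -1 -15/16 -29/32 } R={ -7/8 -3/4 -1/2 0 } => -57/64
step 8: add BLUE to get RBRRRBBB; options L={ -1 -15/16 -29/32 -57/64 } R={ -7/8 -3/4 -1/2 0 } => -113/128
step 9: add BLUE to get RBRRRBBBB; options L={ -1 -15/16 -29/32 -57/64 -113/128 } R={ -7/8 -3/4 -1/2 0 } => -225/256
step 10: add BLUE to get RBRRRBBBBB; options L={ -1 -15/16 -29/32 -57/64 -113/128 -225/256 } R={ -7/8 -3/4 -1/2 0 } => -449/512
step 11: add RED to get RBRRRBBBBBR; options L={ -1 -15/16 -29/32 -57/64 -113/128 -225/256 } R={ -449/512 -7/8 -3/4 -1/2 0 } => -899/1024
step 12: add BLUE to get RBRRRBBBBBRB; options L={ -1 -15/16 -29/32 -57/64 -113/128 -225/256 -899/1024 } R={ -449/512 -7/8 -3/4 -1/2 0 } => -1797/2048
step 13: add RED to get RBRRRBBBBBRBR; options L={ -1 -15/16 -29/32 -57/64 -113/128 -225/256 -899/1024 } R={ -1797/2048 -449/512 -7/8 -3/4 -1/2 0 } => -3595/4096

-3595/4096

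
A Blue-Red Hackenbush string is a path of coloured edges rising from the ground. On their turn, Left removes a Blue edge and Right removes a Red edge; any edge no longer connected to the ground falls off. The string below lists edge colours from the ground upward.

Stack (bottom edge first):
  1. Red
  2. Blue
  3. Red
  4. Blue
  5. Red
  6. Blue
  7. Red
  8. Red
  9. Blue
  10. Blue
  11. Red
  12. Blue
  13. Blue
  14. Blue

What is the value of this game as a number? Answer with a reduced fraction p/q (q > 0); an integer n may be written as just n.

Recurse on prefixes of the 14-edge string Red Blue Red Blue Red Blue Red Red Blue Blue Red Blue Blue Blue:
1 of 14 · R · max L −∞ · min R 0 -> -1
2 of 14 · RB · max L -1 · min R 0 -> -1/2
3 of 14 · RBR · max L -1 · min R -1/2 -> -3/4
4 of 14 · RBRB · max L -3/4 · min R -1/2 -> -5/8
5 of 14 · RBRBR · max L -3/4 · min R -5/8 -> -11/16
6 of 14 · RBRBRB · max L -11/16 · min R -5/8 -> -21/32
7 of 14 · RBRBRBR · max L -11/16 · min R -21/32 -> -43/64
8 of 14 · RBRBRBRR · max L -11/16 · min R -43/64 -> -87/128
9 of 14 · RBRBRBRRB · max L -87/128 · min R -43/64 -> -173/256
10 of 14 · RBRBRBRRBB · max L -173/256 · min R -43/64 -> -345/512
11 of 14 · RBRBRBRRBBR · max L -173/256 · min R -345/512 -> -691/1024
12 of 14 · RBRBRBRRBBRB · max L -691/1024 · min R -345/512 -> -1381/2048
13 of 14 · RBRBRBRRBBRBB · max L -1381/2048 · min R -345/512 -> -2761/4096
14 of 14 · RBRBRBRRBBRBBB · max L -2761/4096 · min R -345/512 -> -5521/8192

-5521/8192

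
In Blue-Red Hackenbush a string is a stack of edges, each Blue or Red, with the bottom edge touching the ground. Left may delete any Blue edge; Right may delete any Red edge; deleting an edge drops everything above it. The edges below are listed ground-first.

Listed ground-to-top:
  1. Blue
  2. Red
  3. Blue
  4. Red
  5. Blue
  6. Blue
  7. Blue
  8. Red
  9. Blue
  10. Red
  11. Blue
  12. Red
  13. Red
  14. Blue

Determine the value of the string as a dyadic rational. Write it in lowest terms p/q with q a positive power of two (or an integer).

5971/8192

Recurse on prefixes of the 14-edge string Blue Red Blue Red Blue Blue Blue Red Blue Red Blue Red Red Blue:
value(B) = { 0 | none } -> 1
value(BR) = { 0 | 1 } -> 1/2
value(BRB) = { 0, 1/2 | 1 } -> 3/4
value(BRBR) = { 0, 1/2 | 3/4, 1 } -> 5/8
value(BRBRB) = { 0, 1/2, 5/8 | 3/4, 1 } -> 11/16
value(BRBRBB) = { 0, 1/2, 5/8, 11/16 | 3/4, 1 } -> 23/32
value(BRBRBBB) = { 0, 1/2, 5/8, 11/16, 23/32 | 3/4, 1 } -> 47/64
value(BRBRBBBR) = { 0, 1/2, 5/8, 11/16, 23/32 | 47/64, 3/4, 1 } -> 93/128
value(BRBRBBBRB) = { 0, 1/2, 5/8, 11/16, 23/32, 93/128 | 47/64, 3/4, 1 } -> 187/256
value(BRBRBBBRBR) = { 0, 1/2, 5/8, 11/16, 23/32, 93/128 | 187/256, 47/64, 3/4, 1 } -> 373/512
value(BRBRBBBRBRB) = { 0, 1/2, 5/8, 11/16, 23/32, 93/128, 373/512 | 187/256, 47/64, 3/4, 1 } -> 747/1024
value(BRBRBBBRBRBR) = { 0, 1/2, 5/8, 11/16, 23/32, 93/128, 373/512 | 747/1024, 187/256, 47/64, 3/4, 1 } -> 1493/2048
value(BRBRBBBRBRBRR) = { 0, 1/2, 5/8, 11/16, 23/32, 93/128, 373/512 | 1493/2048, 747/1024, 187/256, 47/64, 3/4, 1 } -> 2985/4096
value(BRBRBBBRBRBRRB) = { 0, 1/2, 5/8, 11/16, 23/32, 93/128, 373/512, 2985/4096 | 1493/2048, 747/1024, 187/256, 47/64, 3/4, 1 } -> 5971/8192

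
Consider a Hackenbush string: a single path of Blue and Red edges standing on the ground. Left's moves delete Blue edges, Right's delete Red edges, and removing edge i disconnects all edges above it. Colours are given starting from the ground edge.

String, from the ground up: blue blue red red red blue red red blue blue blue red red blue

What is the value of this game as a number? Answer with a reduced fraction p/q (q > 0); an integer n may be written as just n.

val_1 [b]  L=[0]  R=[∅]  = 1
val_2 [bb]  L=[0 1]  R=[∅]  = 2
val_3 [bbr]  L=[0 1]  R=[2]  = 3/2
val_4 [bbrr]  L=[0 1]  R=[3/2 2]  = 5/4
val_5 [bbrrr]  L=[0 1]  R=[5/4 3/2 2]  = 9/8
val_6 [bbrrrb]  L=[0 1 9/8]  R=[5/4 3/2 2]  = 19/16
val_7 [bbrrrbr]  L=[0 1 9/8]  R=[19/16 5/4 3/2 2]  = 37/32
val_8 [bbrrrbrr]  L=[0 1 9/8]  R=[37/32 19/16 5/4 3/2 2]  = 73/64
val_9 [bbrrrbrrb]  L=[0 1 9/8 73/64]  R=[37/32 19/16 5/4 3/2 2]  = 147/128
val_10 [bbrrrbrrbb]  L=[0 1 9/8 73/64 147/128]  R=[37/32 19/16 5/4 3/2 2]  = 295/256
val_11 [bbrrrbrrbbb]  L=[0 1 9/8 73/64 147/128 295/256]  R=[37/32 19/16 5/4 3/2 2]  = 591/512
val_12 [bbrrrbrrbbbr]  L=[0 1 9/8 73/64 147/128 295/256]  R=[591/512 37/32 19/16 5/4 3/2 2]  = 1181/1024
val_13 [bbrrrbrrbbbrr]  L=[0 1 9/8 73/64 147/128 295/256]  R=[1181/1024 591/512 37/32 19/16 5/4 3/2 2]  = 2361/2048
val_14 [bbrrrbrrbbbrrb]  L=[0 1 9/8 73/64 147/128 295/256 2361/2048]  R=[1181/1024 591/512 37/32 19/16 5/4 3/2 2]  = 4723/4096

4723/4096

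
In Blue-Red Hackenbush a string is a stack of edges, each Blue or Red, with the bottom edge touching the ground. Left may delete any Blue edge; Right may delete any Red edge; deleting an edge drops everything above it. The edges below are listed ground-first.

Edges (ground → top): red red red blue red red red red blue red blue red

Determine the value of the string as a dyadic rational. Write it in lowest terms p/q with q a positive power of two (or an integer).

-1515/512

G(r) = { (no moves) | 0 } — -1
G(rr) = { (no moves) | -1 0 } — -2
G(rrr) = { (no moves) | -2 -1 0 } — -3
G(rrrb) = { -3 | -2 -1 0 } — -5/2
G(rrrbr) = { -3 | -5/2 -2 -1 0 } — -11/4
G(rrrbrr) = { -3 | -11/4 -5/2 -2 -1 0 } — -23/8
G(rrrbrrr) = { -3 | -23/8 -11/4 -5/2 -2 -1 0 } — -47/16
G(rrrbrrrr) = { -3 | -47/16 -23/8 -11/4 -5/2 -2 -1 0 } — -95/32
G(rrrbrrrrb) = { -3 -95/32 | -47/16 -23/8 -11/4 -5/2 -2 -1 0 } — -189/64
G(rrrbrrrrbr) = { -3 -95/32 | -189/64 -47/16 -23/8 -11/4 -5/2 -2 -1 0 } — -379/128
G(rrrbrrrrbrb) = { -3 -95/32 -379/128 | -189/64 -47/16 -23/8 -11/4 -5/2 -2 -1 0 } — -757/256
G(rrrbrrrrbrbr) = { -3 -95/32 -379/128 | -757/256 -189/64 -47/16 -23/8 -11/4 -5/2 -2 -1 0 } — -1515/512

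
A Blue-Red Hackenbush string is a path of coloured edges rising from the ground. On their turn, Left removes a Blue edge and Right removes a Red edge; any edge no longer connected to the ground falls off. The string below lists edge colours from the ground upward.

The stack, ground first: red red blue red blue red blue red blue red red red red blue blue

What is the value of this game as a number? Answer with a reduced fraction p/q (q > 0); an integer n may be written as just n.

-13689/8192

Prefix values for red red blue red blue red blue red blue red red red red blue blue via {L|R} + simplicity:
1 of 15 · r · max L −∞ · min R 0 => -1
2 of 15 · rr · max L −∞ · min R -1 => -2
3 of 15 · rrb · max L -2 · min R -1 => -3/2
4 of 15 · rrbr · max L -2 · min R -3/2 => -7/4
5 of 15 · rrbrb · max L -7/4 · min R -3/2 => -13/8
6 of 15 · rrbrbr · max L -7/4 · min R -13/8 => -27/16
7 of 15 · rrbrbrb · max L -27/16 · min R -13/8 => -53/32
8 of 15 · rrbrbrbr · max L -27/16 · min R -53/32 => -107/64
9 of 15 · rrbrbrbrb · max L -107/64 · min R -53/32 => -213/128
10 of 15 · rrbrbrbrbr · max L -107/64 · min R -213/128 => -427/256
11 of 15 · rrbrbrbrbrr · max L -107/64 · min R -427/256 => -855/512
12 of 15 · rrbrbrbrbrrr · max L -107/64 · min R -855/512 => -1711/1024
13 of 15 · rrbrbrbrbrrrr · max L -107/64 · min R -1711/1024 => -3423/2048
14 of 15 · rrbrbrbrbrrrrb · max L -3423/2048 · min R -1711/1024 => -6845/4096
15 of 15 · rrbrbrbrbrrrrbb · max L -6845/4096 · min R -1711/1024 => -13689/8192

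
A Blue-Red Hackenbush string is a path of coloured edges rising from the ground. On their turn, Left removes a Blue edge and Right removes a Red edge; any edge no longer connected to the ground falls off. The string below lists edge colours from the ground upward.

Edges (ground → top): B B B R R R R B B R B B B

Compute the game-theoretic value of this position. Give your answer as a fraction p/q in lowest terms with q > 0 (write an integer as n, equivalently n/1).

B: Left { 0 }, Right { (no moves) } so simplest 1
BB: Left { 0 1 }, Right { (no moves) } so simplest 2
BBB: Left { 0 1 2 }, Right { (no moves) } so simplest 3
BBBR: Left { 0 1 2 }, Right { 3 } so simplest 5/2
BBBRR: Left { 0 1 2 }, Right { 5/2 3 } so simplest 9/4
BBBRRR: Left { 0 1 2 }, Right { 9/4 5/2 3 } so simplest 17/8
BBBRRRR: Left { 0 1 2 }, Right { 17/8 9/4 5/2 3 } so simplest 33/16
BBBRRRRB: Left { 0 1 2 33/16 }, Right { 17/8 9/4 5/2 3 } so simplest 67/32
BBBRRRRBB: Left { 0 1 2 33/16 67/32 }, Right { 17/8 9/4 5/2 3 } so simplest 135/64
BBBRRRRBBR: Left { 0 1 2 33/16 67/32 }, Right { 135/64 17/8 9/4 5/2 3 } so simplest 269/128
BBBRRRRBBRB: Left { 0 1 2 33/16 67/32 269/128 }, Right { 135/64 17/8 9/4 5/2 3 } so simplest 539/256
BBBRRRRBBRBB: Left { 0 1 2 33/16 67/32 269/128 539/256 }, Right { 135/64 17/8 9/4 5/2 3 } so simplest 1079/512
BBBRRRRBBRBBB: Left { 0 1 2 33/16 67/32 269/128 539/256 1079/512 }, Right { 135/64 17/8 9/4 5/2 3 } so simplest 2159/1024

2159/1024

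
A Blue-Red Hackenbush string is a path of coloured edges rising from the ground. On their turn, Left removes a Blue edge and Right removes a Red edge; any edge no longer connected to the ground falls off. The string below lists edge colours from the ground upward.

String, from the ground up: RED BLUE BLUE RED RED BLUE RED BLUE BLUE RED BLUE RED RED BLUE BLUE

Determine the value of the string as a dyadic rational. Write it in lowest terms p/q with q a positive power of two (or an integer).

1 of 15 · R · max L −∞ · min R 0 so -1
2 of 15 · RB · max L -1 · min R 0 so -1/2
3 of 15 · RBB · max L -1/2 · min R 0 so -1/4
4 of 15 · RBBR · max L -1/2 · min R -1/4 so -3/8
5 of 15 · RBBRR · max L -1/2 · min R -3/8 so -7/16
6 of 15 · RBBRRB · max L -7/16 · min R -3/8 so -13/32
7 of 15 · RBBRRBR · max L -7/16 · min R -13/32 so -27/64
8 of 15 · RBBRRBRB · max L -27/64 · min R -13/32 so -53/128
9 of 15 · RBBRRBRBB · max L -53/128 · min R -13/32 so -105/256
10 of 15 · RBBRRBRBBR · max L -53/128 · min R -105/256 so -211/512
11 of 15 · RBBRRBRBBRB · max L -211/512 · min R -105/256 so -421/1024
12 of 15 · RBBRRBRBBRBR · max L -211/512 · min R -421/1024 so -843/2048
13 of 15 · RBBRRBRBBRBRR · max L -211/512 · min R -843/2048 so -1687/4096
14 of 15 · RBBRRBRBBRBRRB · max L -1687/4096 · min R -843/2048 so -3373/8192
15 of 15 · RBBRRBRBBRBRRBB · max L -3373/8192 · min R -843/2048 so -6745/16384

-6745/16384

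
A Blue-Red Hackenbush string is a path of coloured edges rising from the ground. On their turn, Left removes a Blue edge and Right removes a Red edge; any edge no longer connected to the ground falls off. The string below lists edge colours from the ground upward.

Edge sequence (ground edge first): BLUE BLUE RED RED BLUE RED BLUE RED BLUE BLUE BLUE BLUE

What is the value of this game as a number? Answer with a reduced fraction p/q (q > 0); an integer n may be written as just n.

1375/1024

Recurse on prefixes of the 12-edge string BLUE BLUE RED RED BLUE RED BLUE RED BLUE BLUE BLUE BLUE:
B: Left { 0 }, Right {  } => simplest 1
BB: Left { 0, 1 }, Right {  } => simplest 2
BBR: Left { 0, 1 }, Right { 2 } => simplest 3/2
BBRR: Left { 0, 1 }, Right { 3/2, 2 } => simplest 5/4
BBRRB: Left { 0, 1, 5/4 }, Right { 3/2, 2 } => simplest 11/8
BBRRBR: Left { 0, 1, 5/4 }, Right { 11/8, 3/2, 2 } => simplest 21/16
BBRRBRB: Left { 0, 1, 5/4, 21/16 }, Right { 11/8, 3/2, 2 } => simplest 43/32
BBRRBRBR: Left { 0, 1, 5/4, 21/16 }, Right { 43/32, 11/8, 3/2, 2 } => simplest 85/64
BBRRBRBRB: Left { 0, 1, 5/4, 21/16, 85/64 }, Right { 43/32, 11/8, 3/2, 2 } => simplest 171/128
BBRRBRBRBB: Left { 0, 1, 5/4, 21/16, 85/64, 171/128 }, Right { 43/32, 11/8, 3/2, 2 } => simplest 343/256
BBRRBRBRBBB: Left { 0, 1, 5/4, 21/16, 85/64, 171/128, 343/256 }, Right { 43/32, 11/8, 3/2, 2 } => simplest 687/512
BBRRBRBRBBBB: Left { 0, 1, 5/4, 21/16, 85/64, 171/128, 343/256, 687/512 }, Right { 43/32, 11/8, 3/2, 2 } => simplest 1375/1024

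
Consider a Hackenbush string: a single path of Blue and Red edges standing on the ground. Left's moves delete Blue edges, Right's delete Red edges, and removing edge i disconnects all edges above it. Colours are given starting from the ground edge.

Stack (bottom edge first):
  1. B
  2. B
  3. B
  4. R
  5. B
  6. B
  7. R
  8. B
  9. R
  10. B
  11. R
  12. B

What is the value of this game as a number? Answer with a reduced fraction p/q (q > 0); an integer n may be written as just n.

Prefix values for B B B R B B R B R B R B via {L|R} + simplicity:
B: Left { 0 }, Right { (no moves) } → simplest 1
BB: Left { 0, 1 }, Right { (no moves) } → simplest 2
BBB: Left { 0, 1, 2 }, Right { (no moves) } → simplest 3
BBBR: Left { 0, 1, 2 }, Right { 3 } → simplest 5/2
BBBRB: Left { 0, 1, 2, 5/2 }, Right { 3 } → simplest 11/4
BBBRBB: Left { 0, 1, 2, 5/2, 11/4 }, Right { 3 } → simplest 23/8
BBBRBBR: Left { 0, 1, 2, 5/2, 11/4 }, Right { 23/8, 3 } → simplest 45/16
BBBRBBRB: Left { 0, 1, 2, 5/2, 11/4, 45/16 }, Right { 23/8, 3 } → simplest 91/32
BBBRBBRBR: Left { 0, 1, 2, 5/2, 11/4, 45/16 }, Right { 91/32, 23/8, 3 } → simplest 181/64
BBBRBBRBRB: Left { 0, 1, 2, 5/2, 11/4, 45/16, 181/64 }, Right { 91/32, 23/8, 3 } → simplest 363/128
BBBRBBRBRBR: Left { 0, 1, 2, 5/2, 11/4, 45/16, 181/64 }, Right { 363/128, 91/32, 23/8, 3 } → simplest 725/256
BBBRBBRBRBRB: Left { 0, 1, 2, 5/2, 11/4, 45/16, 181/64, 725/256 }, Right { 363/128, 91/32, 23/8, 3 } → simplest 1451/512

1451/512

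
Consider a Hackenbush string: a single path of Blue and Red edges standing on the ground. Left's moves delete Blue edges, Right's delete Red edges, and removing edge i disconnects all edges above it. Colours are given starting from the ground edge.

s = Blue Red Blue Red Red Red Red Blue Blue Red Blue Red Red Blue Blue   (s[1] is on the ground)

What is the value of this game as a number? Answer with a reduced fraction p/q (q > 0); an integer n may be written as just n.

8615/16384

step 1: add Blue to get B; options L={ 0 } R={ · } ⇒ 1
step 2: add Red to get BR; options L={ 0 } R={ 1 } ⇒ 1/2
step 3: add Blue to get BRB; options L={ 0, 1/2 } R={ 1 } ⇒ 3/4
step 4: add Red to get BRBR; options L={ 0, 1/2 } R={ 3/4, 1 } ⇒ 5/8
step 5: add Red to get BRBRR; options L={ 0, 1/2 } R={ 5/8, 3/4, 1 } ⇒ 9/16
step 6: add Red to get BRBRRR; options L={ 0, 1/2 } R={ 9/16, 5/8, 3/4, 1 } ⇒ 17/32
step 7: add Red to get BRBRRRR; options L={ 0, 1/2 } R={ 17/32, 9/16, 5/8, 3/4, 1 } ⇒ 33/64
step 8: add Blue to get BRBRRRRB; options L={ 0, 1/2, 33/64 } R={ 17/32, 9/16, 5/8, 3/4, 1 } ⇒ 67/128
step 9: add Blue to get BRBRRRRBB; options L={ 0, 1/2, 33/64, 67/128 } R={ 17/32, 9/16, 5/8, 3/4, 1 } ⇒ 135/256
step 10: add Red to get BRBRRRRBBR; options L={ 0, 1/2, 33/64, 67/128 } R={ 135/256, 17/32, 9/16, 5/8, 3/4, 1 } ⇒ 269/512
step 11: add Blue to get BRBRRRRBBRB; options L={ 0, 1/2, 33/64, 67/128, 269/512 } R={ 135/256, 17/32, 9/16, 5/8, 3/4, 1 } ⇒ 539/1024
step 12: add Red to get BRBRRRRBBRBR; options L={ 0, 1/2, 33/64, 67/128, 269/512 } R={ 539/1024, 135/256, 17/32, 9/16, 5/8, 3/4, 1 } ⇒ 1077/2048
step 13: add Red to get BRBRRRRBBRBRR; options L={ 0, 1/2, 33/64, 67/128, 269/512 } R={ 1077/2048, 539/1024, 135/256, 17/32, 9/16, 5/8, 3/4, 1 } ⇒ 2153/4096
step 14: add Blue to get BRBRRRRBBRBRRB; options L={ 0, 1/2, 33/64, 67/128, 269/512, 2153/4096 } R={ 1077/2048, 539/1024, 135/256, 17/32, 9/16, 5/8, 3/4, 1 } ⇒ 4307/8192
step 15: add Blue to get BRBRRRRBBRBRRBB; options L={ 0, 1/2, 33/64, 67/128, 269/512, 2153/4096, 4307/8192 } R={ 1077/2048, 539/1024, 135/256, 17/32, 9/16, 5/8, 3/4, 1 } ⇒ 8615/16384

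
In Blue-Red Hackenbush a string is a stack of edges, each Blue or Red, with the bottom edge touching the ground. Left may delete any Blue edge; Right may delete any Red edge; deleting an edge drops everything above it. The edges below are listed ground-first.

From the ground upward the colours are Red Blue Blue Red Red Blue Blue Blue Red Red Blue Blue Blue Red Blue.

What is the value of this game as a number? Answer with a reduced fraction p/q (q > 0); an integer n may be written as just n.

edge 1 of 15 (Red): { · | 0 } → -1
edge 2 of 15 (Blue): { -1 | 0 } → -1/2
edge 3 of 15 (Blue): { -1,-1/2 | 0 } → -1/4
edge 4 of 15 (Red): { -1,-1/2 | -1/4,0 } → -3/8
edge 5 of 15 (Red): { -1,-1/2 | -3/8,-1/4,0 } → -7/16
edge 6 of 15 (Blue): { -1,-1/2,-7/16 | -3/8,-1/4,0 } → -13/32
edge 7 of 15 (Blue): { -1,-1/2,-7/16,-13/32 | -3/8,-1/4,0 } → -25/64
edge 8 of 15 (Blue): { -1,-1/2,-7/16,-13/32,-25/64 | -3/8,-1/4,0 } → -49/128
edge 9 of 15 (Red): { -1,-1/2,-7/16,-13/32,-25/64 | -49/128,-3/8,-1/4,0 } → -99/256
edge 10 of 15 (Red): { -1,-1/2,-7/16,-13/32,-25/64 | -99/256,-49/128,-3/8,-1/4,0 } → -199/512
edge 11 of 15 (Blue): { -1,-1/2,-7/16,-13/32,-25/64,-199/512 | -99/256,-49/128,-3/8,-1/4,0 } → -397/1024
edge 12 of 15 (Blue): { -1,-1/2,-7/16,-13/32,-25/64,-199/512,-397/1024 | -99/256,-49/128,-3/8,-1/4,0 } → -793/2048
edge 13 of 15 (Blue): { -1,-1/2,-7/16,-13/32,-25/64,-199/512,-397/1024,-793/2048 | -99/256,-49/128,-3/8,-1/4,0 } → -1585/4096
edge 14 of 15 (Red): { -1,-1/2,-7/16,-13/32,-25/64,-199/512,-397/1024,-793/2048 | -1585/4096,-99/256,-49/128,-3/8,-1/4,0 } → -3171/8192
edge 15 of 15 (Blue): { -1,-1/2,-7/16,-13/32,-25/64,-199/512,-397/1024,-793/2048,-3171/8192 | -1585/4096,-99/256,-49/128,-3/8,-1/4,0 } → -6341/16384

-6341/16384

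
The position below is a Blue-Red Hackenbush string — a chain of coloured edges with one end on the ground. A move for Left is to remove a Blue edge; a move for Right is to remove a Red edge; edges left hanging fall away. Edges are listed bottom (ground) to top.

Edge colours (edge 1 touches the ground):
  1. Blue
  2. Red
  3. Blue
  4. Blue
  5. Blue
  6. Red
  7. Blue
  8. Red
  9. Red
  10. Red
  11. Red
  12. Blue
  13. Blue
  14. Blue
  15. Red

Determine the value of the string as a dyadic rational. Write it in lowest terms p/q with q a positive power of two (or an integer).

B: Left { 0 }, Right { ∅ } = simplest 1
BR: Left { 0 }, Right { 1 } = simplest 1/2
BRB: Left { 0 1/2 }, Right { 1 } = simplest 3/4
BRBB: Left { 0 1/2 3/4 }, Right { 1 } = simplest 7/8
BRBBB: Left { 0 1/2 3/4 7/8 }, Right { 1 } = simplest 15/16
BRBBBR: Left { 0 1/2 3/4 7/8 }, Right { 15/16 1 } = simplest 29/32
BRBBBRB: Left { 0 1/2 3/4 7/8 29/32 }, Right { 15/16 1 } = simplest 59/64
BRBBBRBR: Left { 0 1/2 3/4 7/8 29/32 }, Right { 59/64 15/16 1 } = simplest 117/128
BRBBBRBRR: Left { 0 1/2 3/4 7/8 29/32 }, Right { 117/128 59/64 15/16 1 } = simplest 233/256
BRBBBRBRRR: Left { 0 1/2 3/4 7/8 29/32 }, Right { 233/256 117/128 59/64 15/16 1 } = simplest 465/512
BRBBBRBRRRR: Left { 0 1/2 3/4 7/8 29/32 }, Right { 465/512 233/256 117/128 59/64 15/16 1 } = simplest 929/1024
BRBBBRBRRRRB: Left { 0 1/2 3/4 7/8 29/32 929/1024 }, Right { 465/512 233/256 117/128 59/64 15/16 1 } = simplest 1859/2048
BRBBBRBRRRRBB: Left { 0 1/2 3/4 7/8 29/32 929/1024 1859/2048 }, Right { 465/512 233/256 117/128 59/64 15/16 1 } = simplest 3719/4096
BRBBBRBRRRRBBB: Left { 0 1/2 3/4 7/8 29/32 929/1024 1859/2048 3719/4096 }, Right { 465/512 233/256 117/128 59/64 15/16 1 } = simplest 7439/8192
BRBBBRBRRRRBBBR: Left { 0 1/2 3/4 7/8 29/32 929/1024 1859/2048 3719/4096 }, Right { 7439/8192 465/512 233/256 117/128 59/64 15/16 1 } = simplest 14877/16384

14877/16384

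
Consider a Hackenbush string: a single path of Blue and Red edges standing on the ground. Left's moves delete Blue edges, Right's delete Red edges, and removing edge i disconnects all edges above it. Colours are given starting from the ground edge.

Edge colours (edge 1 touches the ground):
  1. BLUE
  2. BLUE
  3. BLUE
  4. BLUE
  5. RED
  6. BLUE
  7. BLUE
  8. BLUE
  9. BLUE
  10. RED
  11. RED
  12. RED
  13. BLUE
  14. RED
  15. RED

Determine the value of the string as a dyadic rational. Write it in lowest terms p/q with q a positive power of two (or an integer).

8073/2048

Prefix values for BLUE BLUE BLUE BLUE RED BLUE BLUE BLUE BLUE RED RED RED BLUE RED RED via {L|R} + simplicity:
1 of 15 · B · max L 0 · min R +∞ gives 1
2 of 15 · BB · max L 1 · min R +∞ gives 2
3 of 15 · BBB · max L 2 · min R +∞ gives 3
4 of 15 · BBBB · max L 3 · min R +∞ gives 4
5 of 15 · BBBBR · max L 3 · min R 4 gives 7/2
6 of 15 · BBBBRB · max L 7/2 · min R 4 gives 15/4
7 of 15 · BBBBRBB · max L 15/4 · min R 4 gives 31/8
8 of 15 · BBBBRBBB · max L 31/8 · min R 4 gives 63/16
9 of 15 · BBBBRBBBB · max L 63/16 · min R 4 gives 127/32
10 of 15 · BBBBRBBBBR · max L 63/16 · min R 127/32 gives 253/64
11 of 15 · BBBBRBBBBRR · max L 63/16 · min R 253/64 gives 505/128
12 of 15 · BBBBRBBBBRRR · max L 63/16 · min R 505/128 gives 1009/256
13 of 15 · BBBBRBBBBRRRB · max L 1009/256 · min R 505/128 gives 2019/512
14 of 15 · BBBBRBBBBRRRBR · max L 1009/256 · min R 2019/512 gives 4037/1024
15 of 15 · BBBBRBBBBRRRBRR · max L 1009/256 · min R 4037/1024 gives 8073/2048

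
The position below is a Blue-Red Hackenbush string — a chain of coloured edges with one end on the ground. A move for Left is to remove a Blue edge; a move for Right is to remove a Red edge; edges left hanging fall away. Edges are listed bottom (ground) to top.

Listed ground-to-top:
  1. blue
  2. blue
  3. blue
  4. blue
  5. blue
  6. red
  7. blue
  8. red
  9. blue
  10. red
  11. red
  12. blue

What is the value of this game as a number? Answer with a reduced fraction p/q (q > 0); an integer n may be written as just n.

G_1 [b]  L=[0]  R=[·]  => 1
G_2 [bb]  L=[0, 1]  R=[·]  => 2
G_3 [bbb]  L=[0, 1, 2]  R=[·]  => 3
G_4 [bbbb]  L=[0, 1, 2, 3]  R=[·]  => 4
G_5 [bbbbb]  L=[0, 1, 2, 3, 4]  R=[·]  => 5
G_6 [bbbbbr]  L=[0, 1, 2, 3, 4]  R=[5]  => 9/2
G_7 [bbbbbrb]  L=[0, 1, 2, 3, 4, 9/2]  R=[5]  => 19/4
G_8 [bbbbbrbr]  L=[0, 1, 2, 3, 4, 9/2]  R=[19/4, 5]  => 37/8
G_9 [bbbbbrbrb]  L=[0, 1, 2, 3, 4, 9/2, 37/8]  R=[19/4, 5]  => 75/16
G_10 [bbbbbrbrbr]  L=[0, 1, 2, 3, 4, 9/2, 37/8]  R=[75/16, 19/4, 5]  => 149/32
G_11 [bbbbbrbrbrr]  L=[0, 1, 2, 3, 4, 9/2, 37/8]  R=[149/32, 75/16, 19/4, 5]  => 297/64
G_12 [bbbbbrbrbrrb]  L=[0, 1, 2, 3, 4, 9/2, 37/8, 297/64]  R=[149/32, 75/16, 19/4, 5]  => 595/128

595/128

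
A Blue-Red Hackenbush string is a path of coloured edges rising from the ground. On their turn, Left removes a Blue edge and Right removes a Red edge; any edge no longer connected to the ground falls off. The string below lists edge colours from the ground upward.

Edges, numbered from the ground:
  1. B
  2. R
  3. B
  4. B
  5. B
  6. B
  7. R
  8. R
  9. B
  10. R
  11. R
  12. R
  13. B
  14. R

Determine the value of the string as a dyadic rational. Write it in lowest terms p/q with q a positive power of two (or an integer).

step 1: add B to get B; options L={ 0 } R={ — } — 1
step 2: add R to get BR; options L={ 0 } R={ 1 } — 1/2
step 3: add B to get BRB; options L={ 0; 1/2 } R={ 1 } — 3/4
step 4: add B to get BRBB; options L={ 0; 1/2; 3/4 } R={ 1 } — 7/8
step 5: add B to get BRBBB; options L={ 0; 1/2; 3/4; 7/8 } R={ 1 } — 15/16
step 6: add B to get BRBBBB; options L={ 0; 1/2; 3/4; 7/8; 15/16 } R={ 1 } — 31/32
step 7: add R to get BRBBBBR; options L={ 0; 1/2; 3/4; 7/8; 15/16 } R={ 31/32; 1 } — 61/64
step 8: add R to get BRBBBBRR; options L={ 0; 1/2; 3/4; 7/8; 15/16 } R={ 61/64; 31/32; 1 } — 121/128
step 9: add B to get BRBBBBRRB; options L={ 0; 1/2; 3/4; 7/8; 15/16; 121/128 } R={ 61/64; 31/32; 1 } — 243/256
step 10: add R to get BRBBBBRRBR; options L={ 0; 1/2; 3/4; 7/8; 15/16; 121/128 } R={ 243/256; 61/64; 31/32; 1 } — 485/512
step 11: add R to get BRBBBBRRBRR; options L={ 0; 1/2; 3/4; 7/8; 15/16; 121/128 } R={ 485/512; 243/256; 61/64; 31/32; 1 } — 969/1024
step 12: add R to get BRBBBBRRBRRR; options L={ 0; 1/2; 3/4; 7/8; 15/16; 121/128 } R={ 969/1024; 485/512; 243/256; 61/64; 31/32; 1 } — 1937/2048
step 13: add B to get BRBBBBRRBRRRB; options L={ 0; 1/2; 3/4; 7/8; 15/16; 121/128; 1937/2048 } R={ 969/1024; 485/512; 243/256; 61/64; 31/32; 1 } — 3875/4096
step 14: add R to get BRBBBBRRBRRRBR; options L={ 0; 1/2; 3/4; 7/8; 15/16; 121/128; 1937/2048 } R={ 3875/4096; 969/1024; 485/512; 243/256; 61/64; 31/32; 1 } — 7749/8192

7749/8192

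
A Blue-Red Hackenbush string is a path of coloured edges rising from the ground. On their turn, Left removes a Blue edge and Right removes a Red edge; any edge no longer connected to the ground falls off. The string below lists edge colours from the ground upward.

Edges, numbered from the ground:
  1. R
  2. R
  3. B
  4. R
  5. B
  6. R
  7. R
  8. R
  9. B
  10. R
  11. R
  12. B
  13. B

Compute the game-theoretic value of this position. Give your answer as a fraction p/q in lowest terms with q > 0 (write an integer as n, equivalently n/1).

Build g(s[:k]) for k = 1..13, string s = R R B R B R R R B R R B B.
g(R) = { ∅ | 0 } → -1
g(RR) = { ∅ | -1,0 } → -2
g(RRB) = { -2 | -1,0 } → -3/2
g(RRBR) = { -2 | -3/2,-1,0 } → -7/4
g(RRBRB) = { -2,-7/4 | -3/2,-1,0 } → -13/8
g(RRBRBR) = { -2,-7/4 | -13/8,-3/2,-1,0 } → -27/16
g(RRBRBRR) = { -2,-7/4 | -27/16,-13/8,-3/2,-1,0 } → -55/32
g(RRBRBRRR) = { -2,-7/4 | -55/32,-27/16,-13/8,-3/2,-1,0 } → -111/64
g(RRBRBRRRB) = { -2,-7/4,-111/64 | -55/32,-27/16,-13/8,-3/2,-1,0 } → -221/128
g(RRBRBRRRBR) = { -2,-7/4,-111/64 | -221/128,-55/32,-27/16,-13/8,-3/2,-1,0 } → -443/256
g(RRBRBRRRBRR) = { -2,-7/4,-111/64 | -443/256,-221/128,-55/32,-27/16,-13/8,-3/2,-1,0 } → -887/512
g(RRBRBRRRBRRB) = { -2,-7/4,-111/64,-887/512 | -443/256,-221/128,-55/32,-27/16,-13/8,-3/2,-1,0 } → -1773/1024
g(RRBRBRRRBRRBB) = { -2,-7/4,-111/64,-887/512,-1773/1024 | -443/256,-221/128,-55/32,-27/16,-13/8,-3/2,-1,0 } → -3545/2048

-3545/2048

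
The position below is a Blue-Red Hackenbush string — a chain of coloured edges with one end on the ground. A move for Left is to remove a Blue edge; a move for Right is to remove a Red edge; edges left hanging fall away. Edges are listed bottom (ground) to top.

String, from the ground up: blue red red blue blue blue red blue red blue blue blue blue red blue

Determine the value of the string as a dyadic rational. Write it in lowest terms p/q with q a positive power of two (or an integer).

step 1: add blue to get b; options L={ 0 } R={ — } → 1
step 2: add red to get br; options L={ 0 } R={ 1 } → 1/2
step 3: add red to get brr; options L={ 0 } R={ 1/2, 1 } → 1/4
step 4: add blue to get brrb; options L={ 0, 1/4 } R={ 1/2, 1 } → 3/8
step 5: add blue to get brrbb; options L={ 0, 1/4, 3/8 } R={ 1/2, 1 } → 7/16
step 6: add blue to get brrbbb; options L={ 0, 1/4, 3/8, 7/16 } R={ 1/2, 1 } → 15/32
step 7: add red to get brrbbbr; options L={ 0, 1/4, 3/8, 7/16 } R={ 15/32, 1/2, 1 } → 29/64
step 8: add blue to get brrbbbrb; options L={ 0, 1/4, 3/8, 7/16, 29/64 } R={ 15/32, 1/2, 1 } → 59/128
step 9: add red to get brrbbbrbr; options L={ 0, 1/4, 3/8, 7/16, 29/64 } R={ 59/128, 15/32, 1/2, 1 } → 117/256
step 10: add blue to get brrbbbrbrb; options L={ 0, 1/4, 3/8, 7/16, 29/64, 117/256 } R={ 59/128, 15/32, 1/2, 1 } → 235/512
step 11: add blue to get brrbbbrbrbb; options L={ 0, 1/4, 3/8, 7/16, 29/64, 117/256, 235/512 } R={ 59/128, 15/32, 1/2, 1 } → 471/1024
step 12: add blue to get brrbbbrbrbbb; options L={ 0, 1/4, 3/8, 7/16, 29/64, 117/256, 235/512, 471/1024 } R={ 59/128, 15/32, 1/2, 1 } → 943/2048
step 13: add blue to get brrbbbrbrbbbb; options L={ 0, 1/4, 3/8, 7/16, 29/64, 117/256, 235/512, 471/1024, 943/2048 } R={ 59/128, 15/32, 1/2, 1 } → 1887/4096
step 14: add red to get brrbbbrbrbbbbr; options L={ 0, 1/4, 3/8, 7/16, 29/64, 117/256, 235/512, 471/1024, 943/2048 } R={ 1887/4096, 59/128, 15/32, 1/2, 1 } → 3773/8192
step 15: add blue to get brrbbbrbrbbbbrb; options L={ 0, 1/4, 3/8, 7/16, 29/64, 117/256, 235/512, 471/1024, 943/2048, 3773/8192 } R={ 1887/4096, 59/128, 15/32, 1/2, 1 } → 7547/16384

7547/16384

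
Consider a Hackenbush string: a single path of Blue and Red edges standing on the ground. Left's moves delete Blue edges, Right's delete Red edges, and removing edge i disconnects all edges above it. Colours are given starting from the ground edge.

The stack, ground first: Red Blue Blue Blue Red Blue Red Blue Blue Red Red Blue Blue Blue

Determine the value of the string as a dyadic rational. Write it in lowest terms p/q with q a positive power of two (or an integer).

-1329/8192

value(R) = { (no moves) | 0 } -> -1
value(RB) = { -1 | 0 } -> -1/2
value(RBB) = { -1, -1/2 | 0 } -> -1/4
value(RBBB) = { -1, -1/2, -1/4 | 0 } -> -1/8
value(RBBBR) = { -1, -1/2, -1/4 | -1/8, 0 } -> -3/16
value(RBBBRB) = { -1, -1/2, -1/4, -3/16 | -1/8, 0 } -> -5/32
value(RBBBRBR) = { -1, -1/2, -1/4, -3/16 | -5/32, -1/8, 0 } -> -11/64
value(RBBBRBRB) = { -1, -1/2, -1/4, -3/16, -11/64 | -5/32, -1/8, 0 } -> -21/128
value(RBBBRBRBB) = { -1, -1/2, -1/4, -3/16, -11/64, -21/128 | -5/32, -1/8, 0 } -> -41/256
value(RBBBRBRBBR) = { -1, -1/2, -1/4, -3/16, -11/64, -21/128 | -41/256, -5/32, -1/8, 0 } -> -83/512
value(RBBBRBRBBRR) = { -1, -1/2, -1/4, -3/16, -11/64, -21/128 | -83/512, -41/256, -5/32, -1/8, 0 } -> -167/1024
value(RBBBRBRBBRRB) = { -1, -1/2, -1/4, -3/16, -11/64, -21/128, -167/1024 | -83/512, -41/256, -5/32, -1/8, 0 } -> -333/2048
value(RBBBRBRBBRRBB) = { -1, -1/2, -1/4, -3/16, -11/64, -21/128, -167/1024, -333/2048 | -83/512, -41/256, -5/32, -1/8, 0 } -> -665/4096
value(RBBBRBRBBRRBBB) = { -1, -1/2, -1/4, -3/16, -11/64, -21/128, -167/1024, -333/2048, -665/4096 | -83/512, -41/256, -5/32, -1/8, 0 } -> -1329/8192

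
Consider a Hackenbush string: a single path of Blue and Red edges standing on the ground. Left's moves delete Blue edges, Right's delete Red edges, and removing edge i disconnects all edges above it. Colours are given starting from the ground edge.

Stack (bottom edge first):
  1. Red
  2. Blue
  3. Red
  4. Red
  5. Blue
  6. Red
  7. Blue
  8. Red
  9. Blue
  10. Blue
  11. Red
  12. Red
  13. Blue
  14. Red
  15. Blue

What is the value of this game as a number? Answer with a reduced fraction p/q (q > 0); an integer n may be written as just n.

-13621/16384

Build value(s[:k]) for k = 1..15, string s = Red Blue Red Red Blue Red Blue Red Blue Blue Red Red Blue Red Blue.
R: Left { — }, Right { 0 } = simplest -1
RB: Left { -1 }, Right { 0 } = simplest -1/2
RBR: Left { -1 }, Right { -1/2, 0 } = simplest -3/4
RBRR: Left { -1 }, Right { -3/4, -1/2, 0 } = simplest -7/8
RBRRB: Left { -1, -7/8 }, Right { -3/4, -1/2, 0 } = simplest -13/16
RBRRBR: Left { -1, -7/8 }, Right { -13/16, -3/4, -1/2, 0 } = simplest -27/32
RBRRBRB: Left { -1, -7/8, -27/32 }, Right { -13/16, -3/4, -1/2, 0 } = simplest -53/64
RBRRBRBR: Left { -1, -7/8, -27/32 }, Right { -53/64, -13/16, -3/4, -1/2, 0 } = simplest -107/128
RBRRBRBRB: Left { -1, -7/8, -27/32, -107/128 }, Right { -53/64, -13/16, -3/4, -1/2, 0 } = simplest -213/256
RBRRBRBRBB: Left { -1, -7/8, -27/32, -107/128, -213/256 }, Right { -53/64, -13/16, -3/4, -1/2, 0 } = simplest -425/512
RBRRBRBRBBR: Left { -1, -7/8, -27/32, -107/128, -213/256 }, Right { -425/512, -53/64, -13/16, -3/4, -1/2, 0 } = simplest -851/1024
RBRRBRBRBBRR: Left { -1, -7/8, -27/32, -107/128, -213/256 }, Right { -851/1024, -425/512, -53/64, -13/16, -3/4, -1/2, 0 } = simplest -1703/2048
RBRRBRBRBBRRB: Left { -1, -7/8, -27/32, -107/128, -213/256, -1703/2048 }, Right { -851/1024, -425/512, -53/64, -13/16, -3/4, -1/2, 0 } = simplest -3405/4096
RBRRBRBRBBRRBR: Left { -1, -7/8, -27/32, -107/128, -213/256, -1703/2048 }, Right { -3405/4096, -851/1024, -425/512, -53/64, -13/16, -3/4, -1/2, 0 } = simplest -6811/8192
RBRRBRBRBBRRBRB: Left { -1, -7/8, -27/32, -107/128, -213/256, -1703/2048, -6811/8192 }, Right { -3405/4096, -851/1024, -425/512, -53/64, -13/16, -3/4, -1/2, 0 } = simplest -13621/16384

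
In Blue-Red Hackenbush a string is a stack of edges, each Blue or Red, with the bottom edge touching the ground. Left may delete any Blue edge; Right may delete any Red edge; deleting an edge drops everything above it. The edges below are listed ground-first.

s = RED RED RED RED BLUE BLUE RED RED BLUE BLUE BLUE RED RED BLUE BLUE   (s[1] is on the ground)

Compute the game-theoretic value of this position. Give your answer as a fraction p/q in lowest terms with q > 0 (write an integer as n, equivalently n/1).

-6937/2048

Prefix values for RED RED RED RED BLUE BLUE RED RED BLUE BLUE BLUE RED RED BLUE BLUE via {L|R} + simplicity:
R: Left { ∅ }, Right { 0 } => simplest -1
RR: Left { ∅ }, Right { -1 0 } => simplest -2
RRR: Left { ∅ }, Right { -2 -1 0 } => simplest -3
RRRR: Left { ∅ }, Right { -3 -2 -1 0 } => simplest -4
RRRRB: Left { -4 }, Right { -3 -2 -1 0 } => simplest -7/2
RRRRBB: Left { -4 -7/2 }, Right { -3 -2 -1 0 } => simplest -13/4
RRRRBBR: Left { -4 -7/2 }, Right { -13/4 -3 -2 -1 0 } => simplest -27/8
RRRRBBRR: Left { -4 -7/2 }, Right { -27/8 -13/4 -3 -2 -1 0 } => simplest -55/16
RRRRBBRRB: Left { -4 -7/2 -55/16 }, Right { -27/8 -13/4 -3 -2 -1 0 } => simplest -109/32
RRRRBBRRBB: Left { -4 -7/2 -55/16 -109/32 }, Right { -27/8 -13/4 -3 -2 -1 0 } => simplest -217/64
RRRRBBRRBBB: Left { -4 -7/2 -55/16 -109/32 -217/64 }, Right { -27/8 -13/4 -3 -2 -1 0 } => simplest -433/128
RRRRBBRRBBBR: Left { -4 -7/2 -55/16 -109/32 -217/64 }, Right { -433/128 -27/8 -13/4 -3 -2 -1 0 } => simplest -867/256
RRRRBBRRBBBRR: Left { -4 -7/2 -55/16 -109/32 -217/64 }, Right { -867/256 -433/128 -27/8 -13/4 -3 -2 -1 0 } => simplest -1735/512
RRRRBBRRBBBRRB: Left { -4 -7/2 -55/16 -109/32 -217/64 -1735/512 }, Right { -867/256 -433/128 -27/8 -13/4 -3 -2 -1 0 } => simplest -3469/1024
RRRRBBRRBBBRRBB: Left { -4 -7/2 -55/16 -109/32 -217/64 -1735/512 -3469/1024 }, Right { -867/256 -433/128 -27/8 -13/4 -3 -2 -1 0 } => simplest -6937/2048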